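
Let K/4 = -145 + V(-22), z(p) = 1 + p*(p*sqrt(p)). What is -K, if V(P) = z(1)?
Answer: 572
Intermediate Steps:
z(p) = 1 + p**(5/2) (z(p) = 1 + p*p**(3/2) = 1 + p**(5/2))
V(P) = 2 (V(P) = 1 + 1**(5/2) = 1 + 1 = 2)
K = -572 (K = 4*(-145 + 2) = 4*(-143) = -572)
-K = -1*(-572) = 572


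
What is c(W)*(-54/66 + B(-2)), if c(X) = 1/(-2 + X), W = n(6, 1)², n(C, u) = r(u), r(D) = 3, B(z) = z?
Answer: -31/77 ≈ -0.40260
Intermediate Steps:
n(C, u) = 3
W = 9 (W = 3² = 9)
c(W)*(-54/66 + B(-2)) = (-54/66 - 2)/(-2 + 9) = (-54*1/66 - 2)/7 = (-9/11 - 2)/7 = (⅐)*(-31/11) = -31/77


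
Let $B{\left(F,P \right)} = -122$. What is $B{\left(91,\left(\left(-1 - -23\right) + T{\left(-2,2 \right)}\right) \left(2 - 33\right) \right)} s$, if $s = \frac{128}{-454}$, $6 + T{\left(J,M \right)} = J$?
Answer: $\frac{7808}{227} \approx 34.396$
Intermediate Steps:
$T{\left(J,M \right)} = -6 + J$
$s = - \frac{64}{227}$ ($s = 128 \left(- \frac{1}{454}\right) = - \frac{64}{227} \approx -0.28194$)
$B{\left(91,\left(\left(-1 - -23\right) + T{\left(-2,2 \right)}\right) \left(2 - 33\right) \right)} s = \left(-122\right) \left(- \frac{64}{227}\right) = \frac{7808}{227}$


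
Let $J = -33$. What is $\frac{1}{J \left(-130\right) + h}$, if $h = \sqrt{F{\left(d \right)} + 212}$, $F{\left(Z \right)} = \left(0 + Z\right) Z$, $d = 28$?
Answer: $\frac{715}{3067184} - \frac{\sqrt{249}}{9201552} \approx 0.0002314$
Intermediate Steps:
$F{\left(Z \right)} = Z^{2}$ ($F{\left(Z \right)} = Z Z = Z^{2}$)
$h = 2 \sqrt{249}$ ($h = \sqrt{28^{2} + 212} = \sqrt{784 + 212} = \sqrt{996} = 2 \sqrt{249} \approx 31.559$)
$\frac{1}{J \left(-130\right) + h} = \frac{1}{\left(-33\right) \left(-130\right) + 2 \sqrt{249}} = \frac{1}{4290 + 2 \sqrt{249}}$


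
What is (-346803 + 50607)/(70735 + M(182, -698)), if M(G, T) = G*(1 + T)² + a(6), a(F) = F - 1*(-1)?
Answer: -74049/22121995 ≈ -0.0033473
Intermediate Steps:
a(F) = 1 + F (a(F) = F + 1 = 1 + F)
M(G, T) = 7 + G*(1 + T)² (M(G, T) = G*(1 + T)² + (1 + 6) = G*(1 + T)² + 7 = 7 + G*(1 + T)²)
(-346803 + 50607)/(70735 + M(182, -698)) = (-346803 + 50607)/(70735 + (7 + 182*(1 - 698)²)) = -296196/(70735 + (7 + 182*(-697)²)) = -296196/(70735 + (7 + 182*485809)) = -296196/(70735 + (7 + 88417238)) = -296196/(70735 + 88417245) = -296196/88487980 = -296196*1/88487980 = -74049/22121995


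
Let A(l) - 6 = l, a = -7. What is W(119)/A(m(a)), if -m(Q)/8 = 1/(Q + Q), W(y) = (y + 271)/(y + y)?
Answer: 195/782 ≈ 0.24936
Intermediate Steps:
W(y) = (271 + y)/(2*y) (W(y) = (271 + y)/((2*y)) = (271 + y)*(1/(2*y)) = (271 + y)/(2*y))
m(Q) = -4/Q (m(Q) = -8/(Q + Q) = -8*1/(2*Q) = -4/Q)
A(l) = 6 + l
W(119)/A(m(a)) = ((1/2)*(271 + 119)/119)/(6 - 4/(-7)) = ((1/2)*(1/119)*390)/(6 - 4*(-1/7)) = 195/(119*(6 + 4/7)) = 195/(119*(46/7)) = (195/119)*(7/46) = 195/782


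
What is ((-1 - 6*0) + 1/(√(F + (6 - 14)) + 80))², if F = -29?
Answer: (79 + I*√37)²/(80 + I*√37)² ≈ 0.9753 + 0.0018664*I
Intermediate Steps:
((-1 - 6*0) + 1/(√(F + (6 - 14)) + 80))² = ((-1 - 6*0) + 1/(√(-29 + (6 - 14)) + 80))² = ((-1 + 0) + 1/(√(-29 - 8) + 80))² = (-1 + 1/(√(-37) + 80))² = (-1 + 1/(I*√37 + 80))² = (-1 + 1/(80 + I*√37))²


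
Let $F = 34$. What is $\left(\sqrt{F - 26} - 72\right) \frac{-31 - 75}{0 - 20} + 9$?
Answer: $- \frac{1863}{5} + \frac{53 \sqrt{2}}{5} \approx -357.61$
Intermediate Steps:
$\left(\sqrt{F - 26} - 72\right) \frac{-31 - 75}{0 - 20} + 9 = \left(\sqrt{34 - 26} - 72\right) \frac{-31 - 75}{0 - 20} + 9 = \left(\sqrt{8} - 72\right) \left(- \frac{106}{-20}\right) + 9 = \left(2 \sqrt{2} - 72\right) \left(\left(-106\right) \left(- \frac{1}{20}\right)\right) + 9 = \left(-72 + 2 \sqrt{2}\right) \frac{53}{10} + 9 = \left(- \frac{1908}{5} + \frac{53 \sqrt{2}}{5}\right) + 9 = - \frac{1863}{5} + \frac{53 \sqrt{2}}{5}$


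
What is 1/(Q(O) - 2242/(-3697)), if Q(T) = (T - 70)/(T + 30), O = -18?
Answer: -11091/74608 ≈ -0.14866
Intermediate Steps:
Q(T) = (-70 + T)/(30 + T)
1/(Q(O) - 2242/(-3697)) = 1/((-70 - 18)/(30 - 18) - 2242/(-3697)) = 1/(-88/12 - 2242*(-1/3697)) = 1/((1/12)*(-88) + 2242/3697) = 1/(-22/3 + 2242/3697) = 1/(-74608/11091) = -11091/74608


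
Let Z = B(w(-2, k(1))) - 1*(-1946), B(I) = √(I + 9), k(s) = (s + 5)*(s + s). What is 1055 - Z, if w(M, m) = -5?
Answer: -893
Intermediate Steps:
k(s) = 2*s*(5 + s) (k(s) = (5 + s)*(2*s) = 2*s*(5 + s))
B(I) = √(9 + I)
Z = 1948 (Z = √(9 - 5) - 1*(-1946) = √4 + 1946 = 2 + 1946 = 1948)
1055 - Z = 1055 - 1*1948 = 1055 - 1948 = -893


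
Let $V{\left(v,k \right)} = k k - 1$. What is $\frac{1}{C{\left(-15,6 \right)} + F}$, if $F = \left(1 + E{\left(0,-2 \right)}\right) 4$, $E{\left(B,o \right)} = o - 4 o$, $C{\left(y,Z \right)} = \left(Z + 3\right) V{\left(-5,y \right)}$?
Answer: $\frac{1}{2044} \approx 0.00048924$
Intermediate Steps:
$V{\left(v,k \right)} = -1 + k^{2}$ ($V{\left(v,k \right)} = k^{2} - 1 = -1 + k^{2}$)
$C{\left(y,Z \right)} = \left(-1 + y^{2}\right) \left(3 + Z\right)$ ($C{\left(y,Z \right)} = \left(Z + 3\right) \left(-1 + y^{2}\right) = \left(3 + Z\right) \left(-1 + y^{2}\right) = \left(-1 + y^{2}\right) \left(3 + Z\right)$)
$E{\left(B,o \right)} = - 3 o$
$F = 28$ ($F = \left(1 - -6\right) 4 = \left(1 + 6\right) 4 = 7 \cdot 4 = 28$)
$\frac{1}{C{\left(-15,6 \right)} + F} = \frac{1}{\left(-1 + \left(-15\right)^{2}\right) \left(3 + 6\right) + 28} = \frac{1}{\left(-1 + 225\right) 9 + 28} = \frac{1}{224 \cdot 9 + 28} = \frac{1}{2016 + 28} = \frac{1}{2044}$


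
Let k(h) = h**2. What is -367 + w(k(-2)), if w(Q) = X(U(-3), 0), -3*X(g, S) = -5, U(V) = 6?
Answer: -1096/3 ≈ -365.33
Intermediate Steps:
X(g, S) = 5/3 (X(g, S) = -1/3*(-5) = 5/3)
w(Q) = 5/3
-367 + w(k(-2)) = -367 + 5/3 = -1096/3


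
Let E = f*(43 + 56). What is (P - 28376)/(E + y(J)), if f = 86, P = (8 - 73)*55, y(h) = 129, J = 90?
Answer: -31951/8643 ≈ -3.6967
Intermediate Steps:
P = -3575 (P = -65*55 = -3575)
E = 8514 (E = 86*(43 + 56) = 86*99 = 8514)
(P - 28376)/(E + y(J)) = (-3575 - 28376)/(8514 + 129) = -31951/8643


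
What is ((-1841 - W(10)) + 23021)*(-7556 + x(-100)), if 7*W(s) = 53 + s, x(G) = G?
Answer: -162085176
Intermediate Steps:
W(s) = 53/7 + s/7 (W(s) = (53 + s)/7 = 53/7 + s/7)
((-1841 - W(10)) + 23021)*(-7556 + x(-100)) = ((-1841 - (53/7 + (⅐)*10)) + 23021)*(-7556 - 100) = ((-1841 - (53/7 + 10/7)) + 23021)*(-7656) = ((-1841 - 1*9) + 23021)*(-7656) = ((-1841 - 9) + 23021)*(-7656) = (-1850 + 23021)*(-7656) = 21171*(-7656) = -162085176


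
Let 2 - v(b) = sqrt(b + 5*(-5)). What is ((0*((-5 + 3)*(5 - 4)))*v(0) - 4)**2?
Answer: 16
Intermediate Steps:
v(b) = 2 - sqrt(-25 + b) (v(b) = 2 - sqrt(b + 5*(-5)) = 2 - sqrt(b - 25) = 2 - sqrt(-25 + b))
((0*((-5 + 3)*(5 - 4)))*v(0) - 4)**2 = ((0*((-5 + 3)*(5 - 4)))*(2 - sqrt(-25 + 0)) - 4)**2 = ((0*(-2*1))*(2 - sqrt(-25)) - 4)**2 = ((0*(-2))*(2 - 5*I) - 4)**2 = (0*(2 - 5*I) - 4)**2 = (0 - 4)**2 = (-4)**2 = 16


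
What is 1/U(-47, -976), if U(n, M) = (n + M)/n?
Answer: 47/1023 ≈ 0.045943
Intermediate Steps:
U(n, M) = (M + n)/n
1/U(-47, -976) = 1/((-976 - 47)/(-47)) = 1/(-1/47*(-1023)) = 1/(1023/47) = 47/1023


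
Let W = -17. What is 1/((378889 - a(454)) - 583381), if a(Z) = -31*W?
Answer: -1/205019 ≈ -4.8776e-6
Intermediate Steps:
a(Z) = 527 (a(Z) = -31*(-17) = 527)
1/((378889 - a(454)) - 583381) = 1/((378889 - 1*527) - 583381) = 1/((378889 - 527) - 583381) = 1/(378362 - 583381) = 1/(-205019) = -1/205019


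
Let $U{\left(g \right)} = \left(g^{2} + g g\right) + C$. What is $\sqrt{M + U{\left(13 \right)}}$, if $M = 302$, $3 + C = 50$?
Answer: $\sqrt{687} \approx 26.211$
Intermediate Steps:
$C = 47$ ($C = -3 + 50 = 47$)
$U{\left(g \right)} = 47 + 2 g^{2}$ ($U{\left(g \right)} = \left(g^{2} + g g\right) + 47 = \left(g^{2} + g^{2}\right) + 47 = 2 g^{2} + 47 = 47 + 2 g^{2}$)
$\sqrt{M + U{\left(13 \right)}} = \sqrt{302 + \left(47 + 2 \cdot 13^{2}\right)} = \sqrt{302 + \left(47 + 2 \cdot 169\right)} = \sqrt{302 + \left(47 + 338\right)} = \sqrt{302 + 385} = \sqrt{687}$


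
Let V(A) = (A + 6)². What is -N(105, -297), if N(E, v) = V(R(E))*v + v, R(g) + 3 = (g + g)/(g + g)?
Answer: 5049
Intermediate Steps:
R(g) = -2 (R(g) = -3 + (g + g)/(g + g) = -3 + (2*g)/((2*g)) = -3 + (2*g)*(1/(2*g)) = -3 + 1 = -2)
V(A) = (6 + A)²
N(E, v) = 17*v (N(E, v) = (6 - 2)²*v + v = 4²*v + v = 16*v + v = 17*v)
-N(105, -297) = -17*(-297) = -1*(-5049) = 5049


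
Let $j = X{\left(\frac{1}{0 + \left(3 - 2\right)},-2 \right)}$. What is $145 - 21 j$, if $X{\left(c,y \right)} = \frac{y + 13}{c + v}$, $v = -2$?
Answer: $376$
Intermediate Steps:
$X{\left(c,y \right)} = \frac{13 + y}{-2 + c}$ ($X{\left(c,y \right)} = \frac{y + 13}{c - 2} = \frac{13 + y}{-2 + c}$)
$j = -11$ ($j = \frac{13 - 2}{-2 + \frac{1}{0 + \left(3 - 2\right)}} = \frac{1}{-2 + \frac{1}{0 + 1}} \cdot 11 = \frac{1}{-2 + 1^{-1}} \cdot 11 = \frac{1}{-2 + 1} \cdot 11 = \frac{1}{-1} \cdot 11 = \left(-1\right) 11 = -11$)
$145 - 21 j = 145 - -231 = 145 + 231 = 376$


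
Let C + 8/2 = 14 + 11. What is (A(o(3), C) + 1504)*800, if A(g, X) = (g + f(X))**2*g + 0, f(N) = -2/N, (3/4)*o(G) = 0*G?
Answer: 1203200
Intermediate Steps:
o(G) = 0 (o(G) = 4*(0*G)/3 = (4/3)*0 = 0)
C = 21 (C = -4 + (14 + 11) = -4 + 25 = 21)
A(g, X) = g*(g - 2/X)**2 (A(g, X) = (g - 2/X)**2*g + 0 = g*(g - 2/X)**2 + 0 = g*(g - 2/X)**2)
(A(o(3), C) + 1504)*800 = (0*(-2 + 21*0)**2/21**2 + 1504)*800 = (0*(1/441)*(-2 + 0)**2 + 1504)*800 = (0*(1/441)*(-2)**2 + 1504)*800 = (0*(1/441)*4 + 1504)*800 = (0 + 1504)*800 = 1504*800 = 1203200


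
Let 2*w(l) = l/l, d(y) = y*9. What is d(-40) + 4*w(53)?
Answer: -358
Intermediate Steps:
d(y) = 9*y
w(l) = ½ (w(l) = (l/l)/2 = (½)*1 = ½)
d(-40) + 4*w(53) = 9*(-40) + 4*(½) = -360 + 2 = -358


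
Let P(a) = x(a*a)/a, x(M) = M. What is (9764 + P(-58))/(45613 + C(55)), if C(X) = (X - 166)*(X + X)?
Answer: 9706/33403 ≈ 0.29057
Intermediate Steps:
C(X) = 2*X*(-166 + X) (C(X) = (-166 + X)*(2*X) = 2*X*(-166 + X))
P(a) = a (P(a) = (a*a)/a = a²/a = a)
(9764 + P(-58))/(45613 + C(55)) = (9764 - 58)/(45613 + 2*55*(-166 + 55)) = 9706/(45613 + 2*55*(-111)) = 9706/(45613 - 12210) = 9706/33403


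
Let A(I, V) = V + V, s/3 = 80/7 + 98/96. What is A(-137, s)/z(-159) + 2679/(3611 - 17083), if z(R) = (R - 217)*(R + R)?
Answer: -11889439/59977344 ≈ -0.19823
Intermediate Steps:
z(R) = 2*R*(-217 + R) (z(R) = (-217 + R)*(2*R) = 2*R*(-217 + R))
s = 4183/112 (s = 3*(80/7 + 98/96) = 3*(80*(1/7) + 98*(1/96)) = 3*(80/7 + 49/48) = 3*(4183/336) = 4183/112 ≈ 37.348)
A(I, V) = 2*V
A(-137, s)/z(-159) + 2679/(3611 - 17083) = (2*(4183/112))/((2*(-159)*(-217 - 159))) + 2679/(3611 - 17083) = 4183/(56*((2*(-159)*(-376)))) + 2679/(-13472) = (4183/56)/119568 + 2679*(-1/13472) = (4183/56)*(1/119568) - 2679/13472 = 89/142464 - 2679/13472 = -11889439/59977344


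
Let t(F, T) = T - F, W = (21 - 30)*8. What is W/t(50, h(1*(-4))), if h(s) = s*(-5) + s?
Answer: 36/17 ≈ 2.1176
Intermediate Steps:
W = -72 (W = -9*8 = -72)
h(s) = -4*s (h(s) = -5*s + s = -4*s)
W/t(50, h(1*(-4))) = -72/(-4*(-4) - 1*50) = -72/(-4*(-4) - 50) = -72/(16 - 50) = -72/(-34) = -72*(-1/34) = 36/17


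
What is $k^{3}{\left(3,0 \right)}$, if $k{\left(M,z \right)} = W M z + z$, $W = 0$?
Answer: $0$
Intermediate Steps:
$k{\left(M,z \right)} = z$ ($k{\left(M,z \right)} = 0 M z + z = 0 z + z = 0 + z = z$)
$k^{3}{\left(3,0 \right)} = 0^{3} = 0$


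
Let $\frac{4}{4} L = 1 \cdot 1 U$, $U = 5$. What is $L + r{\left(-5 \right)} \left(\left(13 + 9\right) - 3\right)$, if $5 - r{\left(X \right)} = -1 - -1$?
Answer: $100$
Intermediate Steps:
$L = 5$ ($L = 1 \cdot 1 \cdot 5 = 1 \cdot 5 = 5$)
$r{\left(X \right)} = 5$ ($r{\left(X \right)} = 5 - \left(-1 - -1\right) = 5 - \left(-1 + 1\right) = 5 - 0 = 5 + 0 = 5$)
$L + r{\left(-5 \right)} \left(\left(13 + 9\right) - 3\right) = 5 + 5 \left(\left(13 + 9\right) - 3\right) = 5 + 5 \left(22 - 3\right) = 5 + 5 \cdot 19 = 5 + 95 = 100$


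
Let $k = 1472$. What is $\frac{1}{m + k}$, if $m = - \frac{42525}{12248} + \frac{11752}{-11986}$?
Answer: $\frac{5646328}{8286254695} \approx 0.00068141$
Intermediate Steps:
$m = - \frac{25140121}{5646328}$ ($m = \left(-42525\right) \frac{1}{12248} + 11752 \left(- \frac{1}{11986}\right) = - \frac{42525}{12248} - \frac{452}{461} = - \frac{25140121}{5646328} \approx -4.4525$)
$\frac{1}{m + k} = \frac{1}{- \frac{25140121}{5646328} + 1472} = \frac{1}{\frac{8286254695}{5646328}} = \frac{5646328}{8286254695}$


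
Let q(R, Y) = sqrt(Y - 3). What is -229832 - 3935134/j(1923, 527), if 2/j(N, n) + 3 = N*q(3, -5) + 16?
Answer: -25808203 - 7567262682*I*sqrt(2) ≈ -2.5808e+7 - 1.0702e+10*I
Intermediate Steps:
q(R, Y) = sqrt(-3 + Y)
j(N, n) = 2/(13 + 2*I*N*sqrt(2)) (j(N, n) = 2/(-3 + (N*sqrt(-3 - 5) + 16)) = 2/(-3 + (N*sqrt(-8) + 16)) = 2/(-3 + (N*(2*I*sqrt(2)) + 16)) = 2/(-3 + (2*I*N*sqrt(2) + 16)) = 2/(-3 + (16 + 2*I*N*sqrt(2))) = 2/(13 + 2*I*N*sqrt(2)))
-229832 - 3935134/j(1923, 527) = -229832 - (25578371 + 7567262682*I*sqrt(2)) = -229832 - 3935134*(13/2 + 1923*I*sqrt(2)) = -229832 + (-25578371 - 7567262682*I*sqrt(2)) = -25808203 - 7567262682*I*sqrt(2)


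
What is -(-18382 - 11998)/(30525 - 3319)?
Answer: 15190/13603 ≈ 1.1167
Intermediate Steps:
-(-18382 - 11998)/(30525 - 3319) = -(-30380)/27206 = -1*(-15190/13603) = 15190/13603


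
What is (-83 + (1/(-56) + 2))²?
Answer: 20584369/3136 ≈ 6563.9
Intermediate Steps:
(-83 + (1/(-56) + 2))² = (-83 + (-1/56 + 2))² = (-83 + 111/56)² = (-4537/56)² = 20584369/3136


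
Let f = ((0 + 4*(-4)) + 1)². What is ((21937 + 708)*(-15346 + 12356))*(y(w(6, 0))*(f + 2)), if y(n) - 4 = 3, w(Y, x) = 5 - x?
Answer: -107588885950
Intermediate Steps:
f = 225 (f = ((0 - 16) + 1)² = (-16 + 1)² = (-15)² = 225)
y(n) = 7 (y(n) = 4 + 3 = 7)
((21937 + 708)*(-15346 + 12356))*(y(w(6, 0))*(f + 2)) = ((21937 + 708)*(-15346 + 12356))*(7*(225 + 2)) = (22645*(-2990))*(7*227) = -67708550*1589 = -107588885950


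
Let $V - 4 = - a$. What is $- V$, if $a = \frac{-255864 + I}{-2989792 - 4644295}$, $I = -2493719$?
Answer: $- \frac{27786765}{7634087} \approx -3.6398$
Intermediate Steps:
$a = \frac{2749583}{7634087}$ ($a = \frac{-255864 - 2493719}{-2989792 - 4644295} = - \frac{2749583}{-7634087} = \left(-2749583\right) \left(- \frac{1}{7634087}\right) = \frac{2749583}{7634087} \approx 0.36017$)
$V = \frac{27786765}{7634087}$ ($V = 4 - \frac{2749583}{7634087} = \frac{27786765}{7634087} \approx 3.6398$)
$- V = \left(-1\right) \frac{27786765}{7634087} = - \frac{27786765}{7634087}$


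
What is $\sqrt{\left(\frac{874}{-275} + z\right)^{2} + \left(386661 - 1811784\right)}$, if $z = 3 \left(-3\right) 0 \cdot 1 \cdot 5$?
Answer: $\frac{i \sqrt{107774162999}}{275} \approx 1193.8 i$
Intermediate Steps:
$z = 0$ ($z = - 9 \cdot 0 \cdot 5 = \left(-9\right) 0 = 0$)
$\sqrt{\left(\frac{874}{-275} + z\right)^{2} + \left(386661 - 1811784\right)} = \sqrt{\left(\frac{874}{-275} + 0\right)^{2} + \left(386661 - 1811784\right)} = \sqrt{\left(874 \left(- \frac{1}{275}\right) + 0\right)^{2} - 1425123} = \sqrt{\left(- \frac{874}{275} + 0\right)^{2} - 1425123} = \sqrt{\left(- \frac{874}{275}\right)^{2} - 1425123} = \sqrt{\frac{763876}{75625} - 1425123} = \sqrt{- \frac{107774162999}{75625}} = \frac{i \sqrt{107774162999}}{275}$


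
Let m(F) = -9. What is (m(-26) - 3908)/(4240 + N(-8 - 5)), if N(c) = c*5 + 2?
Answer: -3917/4177 ≈ -0.93775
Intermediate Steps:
N(c) = 2 + 5*c (N(c) = 5*c + 2 = 2 + 5*c)
(m(-26) - 3908)/(4240 + N(-8 - 5)) = (-9 - 3908)/(4240 + (2 + 5*(-8 - 5))) = -3917/(4240 + (2 + 5*(-13))) = -3917/(4240 + (2 - 65)) = -3917/(4240 - 63) = -3917/4177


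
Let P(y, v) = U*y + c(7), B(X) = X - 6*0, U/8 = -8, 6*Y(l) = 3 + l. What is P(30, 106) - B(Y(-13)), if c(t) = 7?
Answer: -5734/3 ≈ -1911.3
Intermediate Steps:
Y(l) = ½ + l/6 (Y(l) = (3 + l)/6 = ½ + l/6)
U = -64 (U = 8*(-8) = -64)
B(X) = X (B(X) = X + 0 = X)
P(y, v) = 7 - 64*y (P(y, v) = -64*y + 7 = 7 - 64*y)
P(30, 106) - B(Y(-13)) = (7 - 64*30) - (½ + (⅙)*(-13)) = (7 - 1920) - (½ - 13/6) = -1913 - 1*(-5/3) = -1913 + 5/3 = -5734/3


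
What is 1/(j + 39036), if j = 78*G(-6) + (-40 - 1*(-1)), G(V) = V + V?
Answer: 1/38061 ≈ 2.6274e-5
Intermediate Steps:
G(V) = 2*V
j = -975 (j = 78*(2*(-6)) + (-40 - 1*(-1)) = 78*(-12) + (-40 + 1) = -936 - 39 = -975)
1/(j + 39036) = 1/(-975 + 39036) = 1/38061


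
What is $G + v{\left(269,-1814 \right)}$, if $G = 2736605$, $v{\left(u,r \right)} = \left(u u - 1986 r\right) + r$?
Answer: $6409756$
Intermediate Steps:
$v{\left(u,r \right)} = u^{2} - 1985 r$ ($v{\left(u,r \right)} = \left(u^{2} - 1986 r\right) + r = u^{2} - 1985 r$)
$G + v{\left(269,-1814 \right)} = 2736605 + \left(269^{2} - -3600790\right) = 2736605 + \left(72361 + 3600790\right) = 2736605 + 3673151 = 6409756$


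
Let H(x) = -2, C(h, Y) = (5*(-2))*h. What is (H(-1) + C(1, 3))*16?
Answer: -192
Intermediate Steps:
C(h, Y) = -10*h
(H(-1) + C(1, 3))*16 = (-2 - 10*1)*16 = (-2 - 10)*16 = -12*16 = -192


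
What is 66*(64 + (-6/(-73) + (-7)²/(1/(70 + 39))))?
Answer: 26041686/73 ≈ 3.5674e+5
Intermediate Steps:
66*(64 + (-6/(-73) + (-7)²/(1/(70 + 39)))) = 66*(64 + (-6*(-1/73) + 49/(1/109))) = 66*(64 + (6/73 + 49/(1/109))) = 66*(64 + (6/73 + 49*109)) = 66*(64 + (6/73 + 5341)) = 66*(64 + 389899/73) = 66*(394571/73) = 26041686/73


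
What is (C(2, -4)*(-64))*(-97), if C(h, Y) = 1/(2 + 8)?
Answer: 3104/5 ≈ 620.80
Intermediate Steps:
C(h, Y) = ⅒ (C(h, Y) = 1/10 = ⅒)
(C(2, -4)*(-64))*(-97) = ((⅒)*(-64))*(-97) = -32/5*(-97) = 3104/5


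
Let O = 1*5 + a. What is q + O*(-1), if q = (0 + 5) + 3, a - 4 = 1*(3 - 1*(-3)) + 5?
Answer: -12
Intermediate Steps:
a = 15 (a = 4 + (1*(3 - 1*(-3)) + 5) = 4 + (1*(3 + 3) + 5) = 4 + (1*6 + 5) = 4 + (6 + 5) = 4 + 11 = 15)
q = 8 (q = 5 + 3 = 8)
O = 20 (O = 1*5 + 15 = 5 + 15 = 20)
q + O*(-1) = 8 + 20*(-1) = 8 - 20 = -12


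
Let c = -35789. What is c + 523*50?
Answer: -9639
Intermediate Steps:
c + 523*50 = -35789 + 523*50 = -35789 + 26150 = -9639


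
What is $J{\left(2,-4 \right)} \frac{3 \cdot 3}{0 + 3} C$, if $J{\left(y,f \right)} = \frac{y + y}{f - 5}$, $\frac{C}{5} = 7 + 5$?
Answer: $-80$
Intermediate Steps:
$C = 60$ ($C = 5 \left(7 + 5\right) = 5 \cdot 12 = 60$)
$J{\left(y,f \right)} = \frac{2 y}{-5 + f}$
$J{\left(2,-4 \right)} \frac{3 \cdot 3}{0 + 3} C = 2 \cdot 2 \frac{1}{-5 - 4} \frac{3 \cdot 3}{0 + 3} \cdot 60 = 2 \cdot 2 \frac{1}{-9} \cdot \frac{9}{3} \cdot 60 = 2 \cdot 2 \left(- \frac{1}{9}\right) 9 \cdot \frac{1}{3} \cdot 60 = \left(- \frac{4}{9}\right) 3 \cdot 60 = \left(- \frac{4}{3}\right) 60 = -80$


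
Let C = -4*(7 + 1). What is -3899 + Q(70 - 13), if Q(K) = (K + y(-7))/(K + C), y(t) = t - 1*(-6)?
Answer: -97419/25 ≈ -3896.8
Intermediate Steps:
y(t) = 6 + t (y(t) = t + 6 = 6 + t)
C = -32 (C = -4*8 = -32)
Q(K) = (-1 + K)/(-32 + K) (Q(K) = (K + (6 - 7))/(K - 32) = (K - 1)/(-32 + K) = (-1 + K)/(-32 + K))
-3899 + Q(70 - 13) = -3899 + (-1 + (70 - 13))/(-32 + (70 - 13)) = -3899 + (-1 + 57)/(-32 + 57) = -3899 + 56/25 = -97419/25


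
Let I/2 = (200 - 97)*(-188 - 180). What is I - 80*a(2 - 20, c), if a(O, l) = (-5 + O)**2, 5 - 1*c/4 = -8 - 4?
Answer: -118128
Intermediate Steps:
c = 68 (c = 20 - 4*(-8 - 4) = 20 - 4*(-12) = 20 + 48 = 68)
I = -75808 (I = 2*((200 - 97)*(-188 - 180)) = 2*(103*(-368)) = 2*(-37904) = -75808)
I - 80*a(2 - 20, c) = -75808 - 80*(-5 + (2 - 20))**2 = -75808 - 80*(-5 - 18)**2 = -75808 - 80*(-23)**2 = -75808 - 80*529 = -75808 - 42320 = -118128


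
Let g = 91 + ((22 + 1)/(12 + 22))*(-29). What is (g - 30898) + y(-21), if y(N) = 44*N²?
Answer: -388369/34 ≈ -11423.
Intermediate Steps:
g = 2427/34 (g = 91 + (23/34)*(-29) = 91 - 667/34 = 2427/34 ≈ 71.382)
(g - 30898) + y(-21) = (2427/34 - 30898) + 44*(-21)² = -1048105/34 + 44*441 = -1048105/34 + 19404 = -388369/34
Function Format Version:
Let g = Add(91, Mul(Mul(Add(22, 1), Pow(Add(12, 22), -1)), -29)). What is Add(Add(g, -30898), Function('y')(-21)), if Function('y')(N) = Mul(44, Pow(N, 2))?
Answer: Rational(-388369, 34) ≈ -11423.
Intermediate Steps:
g = Rational(2427, 34) (g = Add(91, Mul(Mul(23, Pow(34, -1)), -29)) = Add(91, Mul(Mul(23, Rational(1, 34)), -29)) = Add(91, Mul(Rational(23, 34), -29)) = Add(91, Rational(-667, 34)) = Rational(2427, 34) ≈ 71.382)
Add(Add(g, -30898), Function('y')(-21)) = Add(Add(Rational(2427, 34), -30898), Mul(44, Pow(-21, 2))) = Add(Rational(-1048105, 34), Mul(44, 441)) = Add(Rational(-1048105, 34), 19404) = Rational(-388369, 34)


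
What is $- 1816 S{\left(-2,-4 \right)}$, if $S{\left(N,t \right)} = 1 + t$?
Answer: $5448$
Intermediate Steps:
$- 1816 S{\left(-2,-4 \right)} = - 1816 \left(1 - 4\right) = \left(-1816\right) \left(-3\right) = 5448$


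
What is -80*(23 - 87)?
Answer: 5120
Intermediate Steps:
-80*(23 - 87) = -80*(-64) = 5120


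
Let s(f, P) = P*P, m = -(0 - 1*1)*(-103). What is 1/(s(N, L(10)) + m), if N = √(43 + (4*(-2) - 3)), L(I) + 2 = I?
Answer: -1/39 ≈ -0.025641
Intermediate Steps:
L(I) = -2 + I
N = 4*√2 (N = √(43 + (-8 - 3)) = √(43 - 11) = √32 = 4*√2 ≈ 5.6569)
m = -103 (m = -(0 - 1)*(-103) = -1*(-1)*(-103) = 1*(-103) = -103)
s(f, P) = P²
1/(s(N, L(10)) + m) = 1/((-2 + 10)² - 103) = 1/(8² - 103) = 1/(64 - 103) = 1/(-39) = -1/39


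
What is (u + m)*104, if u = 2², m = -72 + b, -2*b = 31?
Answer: -8684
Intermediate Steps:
b = -31/2 (b = -½*31 = -31/2 ≈ -15.500)
m = -175/2 (m = -72 - 31/2 = -175/2 ≈ -87.500)
u = 4
(u + m)*104 = (4 - 175/2)*104 = -167/2*104 = -8684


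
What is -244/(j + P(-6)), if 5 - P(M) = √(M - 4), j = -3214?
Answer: 782996/10297691 - 244*I*√10/10297691 ≈ 0.076036 - 7.4929e-5*I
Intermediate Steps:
P(M) = 5 - √(-4 + M) (P(M) = 5 - √(M - 4) = 5 - √(-4 + M))
-244/(j + P(-6)) = -244/(-3214 + (5 - √(-4 - 6))) = -244/(-3214 + (5 - √(-10))) = -244/(-3214 + (5 - I*√10)) = -244/(-3209 - I*√10)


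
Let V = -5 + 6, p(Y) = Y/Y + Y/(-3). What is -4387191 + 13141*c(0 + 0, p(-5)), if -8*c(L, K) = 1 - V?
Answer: -4387191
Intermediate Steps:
p(Y) = 1 - Y/3 (p(Y) = 1 + Y*(-⅓) = 1 - Y/3)
V = 1
c(L, K) = 0 (c(L, K) = -(1 - 1*1)/8 = -(1 - 1)/8 = -⅛*0 = 0)
-4387191 + 13141*c(0 + 0, p(-5)) = -4387191 + 13141*0 = -4387191 + 0 = -4387191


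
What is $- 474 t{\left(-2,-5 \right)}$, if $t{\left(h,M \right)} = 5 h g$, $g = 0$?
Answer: $0$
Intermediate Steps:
$t{\left(h,M \right)} = 0$ ($t{\left(h,M \right)} = 5 h 0 = 0$)
$- 474 t{\left(-2,-5 \right)} = \left(-474\right) 0 = 0$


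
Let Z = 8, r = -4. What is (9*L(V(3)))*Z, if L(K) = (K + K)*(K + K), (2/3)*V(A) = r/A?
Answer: 1152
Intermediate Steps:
V(A) = -6/A (V(A) = 3*(-4/A)/2 = -6/A)
L(K) = 4*K² (L(K) = (2*K)*(2*K) = 4*K²)
(9*L(V(3)))*Z = (9*(4*(-6/3)²))*8 = (9*(4*(-6*⅓)²))*8 = (9*(4*(-2)²))*8 = (9*(4*4))*8 = (9*16)*8 = 144*8 = 1152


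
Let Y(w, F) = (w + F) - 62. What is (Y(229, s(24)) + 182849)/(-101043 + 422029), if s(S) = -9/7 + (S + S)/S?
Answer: 1281117/2246902 ≈ 0.57017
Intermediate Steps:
s(S) = 5/7 (s(S) = -9*⅐ + (2*S)/S = -9/7 + 2 = 5/7)
Y(w, F) = -62 + F + w (Y(w, F) = (F + w) - 62 = -62 + F + w)
(Y(229, s(24)) + 182849)/(-101043 + 422029) = ((-62 + 5/7 + 229) + 182849)/(-101043 + 422029) = (1174/7 + 182849)/320986 = (1281117/7)*(1/320986) = 1281117/2246902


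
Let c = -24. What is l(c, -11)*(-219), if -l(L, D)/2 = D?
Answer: -4818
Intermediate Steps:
l(L, D) = -2*D
l(c, -11)*(-219) = -2*(-11)*(-219) = 22*(-219) = -4818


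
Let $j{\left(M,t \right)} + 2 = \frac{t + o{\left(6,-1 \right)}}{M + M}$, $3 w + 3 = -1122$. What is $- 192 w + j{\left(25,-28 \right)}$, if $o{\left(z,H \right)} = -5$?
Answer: $\frac{3599867}{50} \approx 71997.0$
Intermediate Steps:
$w = -375$ ($w = -1 + \frac{1}{3} \left(-1122\right) = -1 - 374 = -375$)
$j{\left(M,t \right)} = -2 + \frac{-5 + t}{2 M}$ ($j{\left(M,t \right)} = -2 + \frac{t - 5}{M + M} = -2 + \frac{-5 + t}{2 M}$)
$- 192 w + j{\left(25,-28 \right)} = \left(-192\right) \left(-375\right) + \frac{-5 - 28 - 100}{2 \cdot 25} = 72000 + \frac{1}{2} \cdot \frac{1}{25} \left(-5 - 28 - 100\right) = 72000 + \frac{1}{2} \cdot \frac{1}{25} \left(-133\right) = 72000 - \frac{133}{50} = \frac{3599867}{50}$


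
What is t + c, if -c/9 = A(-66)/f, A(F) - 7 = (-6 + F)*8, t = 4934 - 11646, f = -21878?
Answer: -146850257/21878 ≈ -6712.2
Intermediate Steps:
t = -6712
A(F) = -41 + 8*F (A(F) = 7 + (-6 + F)*8 = 7 + (-48 + 8*F) = -41 + 8*F)
c = -5121/21878 (c = -9*(-41 + 8*(-66))/(-21878) = -9*(-41 - 528)*(-1)/21878 = -(-5121)*(-1)/21878 = -9*569/21878 = -5121/21878 ≈ -0.23407)
t + c = -6712 - 5121/21878 = -146850257/21878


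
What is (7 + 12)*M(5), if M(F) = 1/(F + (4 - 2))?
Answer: 19/7 ≈ 2.7143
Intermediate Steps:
M(F) = 1/(2 + F) (M(F) = 1/(F + 2) = 1/(2 + F))
(7 + 12)*M(5) = (7 + 12)/(2 + 5) = 19/7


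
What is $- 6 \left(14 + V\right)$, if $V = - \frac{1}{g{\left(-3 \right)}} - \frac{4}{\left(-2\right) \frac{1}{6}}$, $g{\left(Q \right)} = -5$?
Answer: $- \frac{786}{5} \approx -157.2$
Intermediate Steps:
$V = \frac{61}{5}$ ($V = - \frac{1}{-5} - \frac{4}{\left(-2\right) \frac{1}{6}} = \left(-1\right) \left(- \frac{1}{5}\right) - \frac{4}{\left(-2\right) \frac{1}{6}} = \frac{1}{5} - \frac{4}{- \frac{1}{3}} = \frac{1}{5} - -12 = \frac{1}{5} + 12 = \frac{61}{5} \approx 12.2$)
$- 6 \left(14 + V\right) = - 6 \left(14 + \frac{61}{5}\right) = \left(-6\right) \frac{131}{5} = - \frac{786}{5}$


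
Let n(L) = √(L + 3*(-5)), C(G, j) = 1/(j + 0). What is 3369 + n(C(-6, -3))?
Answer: 3369 + I*√138/3 ≈ 3369.0 + 3.9158*I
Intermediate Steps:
C(G, j) = 1/j
n(L) = √(-15 + L) (n(L) = √(L - 15) = √(-15 + L))
3369 + n(C(-6, -3)) = 3369 + √(-15 + 1/(-3)) = 3369 + √(-15 - ⅓) = 3369 + √(-46/3) = 3369 + I*√138/3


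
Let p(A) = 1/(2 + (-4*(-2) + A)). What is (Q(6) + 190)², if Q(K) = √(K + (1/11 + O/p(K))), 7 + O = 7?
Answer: (2090 + √737)²/121 ≈ 37044.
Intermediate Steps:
O = 0 (O = -7 + 7 = 0)
p(A) = 1/(10 + A) (p(A) = 1/(2 + (8 + A)) = 1/(10 + A))
Q(K) = √(1/11 + K) (Q(K) = √(K + (1/11 + 0/(1/(10 + K)))) = √(K + (1*(1/11) + 0*(10 + K))) = √(K + (1/11 + 0)) = √(K + 1/11) = √(1/11 + K))
(Q(6) + 190)² = (√(11 + 121*6)/11 + 190)² = (√(11 + 726)/11 + 190)² = (√737/11 + 190)² = (190 + √737/11)²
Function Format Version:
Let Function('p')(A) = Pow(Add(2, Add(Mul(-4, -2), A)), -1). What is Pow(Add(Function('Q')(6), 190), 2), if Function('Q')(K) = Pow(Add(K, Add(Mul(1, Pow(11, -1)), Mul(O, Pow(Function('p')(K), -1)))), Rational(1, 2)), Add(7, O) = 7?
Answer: Mul(Rational(1, 121), Pow(Add(2090, Pow(737, Rational(1, 2))), 2)) ≈ 37044.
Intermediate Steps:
O = 0 (O = Add(-7, 7) = 0)
Function('p')(A) = Pow(Add(10, A), -1) (Function('p')(A) = Pow(Add(2, Add(8, A)), -1) = Pow(Add(10, A), -1))
Function('Q')(K) = Pow(Add(Rational(1, 11), K), Rational(1, 2)) (Function('Q')(K) = Pow(Add(K, Add(Mul(1, Pow(11, -1)), Mul(0, Pow(Pow(Add(10, K), -1), -1)))), Rational(1, 2)) = Pow(Add(K, Add(Mul(1, Rational(1, 11)), Mul(0, Add(10, K)))), Rational(1, 2)) = Pow(Add(K, Add(Rational(1, 11), 0)), Rational(1, 2)) = Pow(Add(K, Rational(1, 11)), Rational(1, 2)) = Pow(Add(Rational(1, 11), K), Rational(1, 2)))
Pow(Add(Function('Q')(6), 190), 2) = Pow(Add(Mul(Rational(1, 11), Pow(Add(11, Mul(121, 6)), Rational(1, 2))), 190), 2) = Pow(Add(Mul(Rational(1, 11), Pow(Add(11, 726), Rational(1, 2))), 190), 2) = Pow(Add(Mul(Rational(1, 11), Pow(737, Rational(1, 2))), 190), 2) = Pow(Add(190, Mul(Rational(1, 11), Pow(737, Rational(1, 2)))), 2)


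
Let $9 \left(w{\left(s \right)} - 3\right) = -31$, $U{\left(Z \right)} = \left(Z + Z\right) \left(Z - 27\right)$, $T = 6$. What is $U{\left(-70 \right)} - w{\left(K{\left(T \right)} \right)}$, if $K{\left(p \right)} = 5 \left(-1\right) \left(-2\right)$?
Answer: $\frac{122224}{9} \approx 13580.0$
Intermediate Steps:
$U{\left(Z \right)} = 2 Z \left(-27 + Z\right)$
$K{\left(p \right)} = 10$ ($K{\left(p \right)} = \left(-5\right) \left(-2\right) = 10$)
$w{\left(s \right)} = - \frac{4}{9}$ ($w{\left(s \right)} = 3 + \frac{1}{9} \left(-31\right) = 3 - \frac{31}{9} = - \frac{4}{9}$)
$U{\left(-70 \right)} - w{\left(K{\left(T \right)} \right)} = 2 \left(-70\right) \left(-27 - 70\right) - - \frac{4}{9} = 2 \left(-70\right) \left(-97\right) + \frac{4}{9} = 13580 + \frac{4}{9} = \frac{122224}{9}$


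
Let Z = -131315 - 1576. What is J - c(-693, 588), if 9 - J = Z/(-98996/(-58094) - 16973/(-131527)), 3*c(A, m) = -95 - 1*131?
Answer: 46208727133646/636667107 ≈ 72579.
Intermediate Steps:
Z = -132891
c(A, m) = -226/3 (c(A, m) = (-95 - 1*131)/3 = (-95 - 131)/3 = (1/3)*(-226) = -226/3)
J = 15386921626084/212222369 (J = 9 - (-132891)/(-98996/(-58094) - 16973/(-131527)) = 9 - (-132891)/(-98996*(-1/58094) - 16973*(-1/131527)) = 9 - (-132891)/(49498/29047 + 1543/11957) = 9 - (-132891)/636667107/347314979 = 9 - (-132891)*347314979/636667107 = 9 - 1*(-15385011624763/212222369) = 9 + 15385011624763/212222369 = 15386921626084/212222369 ≈ 72504.)
J - c(-693, 588) = 15386921626084/212222369 - 1*(-226/3) = 15386921626084/212222369 + 226/3 = 46208727133646/636667107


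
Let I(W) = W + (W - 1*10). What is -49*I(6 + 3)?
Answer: -392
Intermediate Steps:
I(W) = -10 + 2*W (I(W) = W + (W - 10) = W + (-10 + W) = -10 + 2*W)
-49*I(6 + 3) = -49*(-10 + 2*(6 + 3)) = -49*(-10 + 2*9) = -49*(-10 + 18) = -49*8 = -392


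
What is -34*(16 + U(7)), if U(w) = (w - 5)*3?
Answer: -748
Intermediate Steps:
U(w) = -15 + 3*w (U(w) = (-5 + w)*3 = -15 + 3*w)
-34*(16 + U(7)) = -34*(16 + (-15 + 3*7)) = -34*(16 + (-15 + 21)) = -34*(16 + 6) = -34*22 = -748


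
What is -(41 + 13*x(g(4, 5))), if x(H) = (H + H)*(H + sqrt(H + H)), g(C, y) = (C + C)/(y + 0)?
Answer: -2689/25 - 832*sqrt(5)/25 ≈ -181.98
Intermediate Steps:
g(C, y) = 2*C/y (g(C, y) = (2*C)/y = 2*C/y)
x(H) = 2*H*(H + sqrt(2)*sqrt(H)) (x(H) = (2*H)*(H + sqrt(2*H)) = (2*H)*(H + sqrt(2)*sqrt(H)) = 2*H*(H + sqrt(2)*sqrt(H)))
-(41 + 13*x(g(4, 5))) = -(41 + 13*(2*(2*4/5)**2 + 2*sqrt(2)*(2*4/5)**(3/2))) = -(41 + 13*(2*(2*4*(1/5))**2 + 2*sqrt(2)*(2*4*(1/5))**(3/2))) = -(41 + 13*(2*(8/5)**2 + 2*sqrt(2)*(8/5)**(3/2))) = -(41 + 13*(2*(64/25) + 2*sqrt(2)*(16*sqrt(10)/25))) = -(41 + 13*(128/25 + 64*sqrt(5)/25)) = -(41 + (1664/25 + 832*sqrt(5)/25)) = -(2689/25 + 832*sqrt(5)/25) = -2689/25 - 832*sqrt(5)/25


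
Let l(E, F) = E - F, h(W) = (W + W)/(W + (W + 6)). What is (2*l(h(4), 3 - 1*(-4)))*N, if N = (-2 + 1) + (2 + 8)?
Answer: -810/7 ≈ -115.71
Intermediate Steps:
h(W) = 2*W/(6 + 2*W) (h(W) = (2*W)/(W + (6 + W)) = (2*W)/(6 + 2*W) = 2*W/(6 + 2*W))
N = 9 (N = -1 + 10 = 9)
(2*l(h(4), 3 - 1*(-4)))*N = (2*(4/(3 + 4) - (3 - 1*(-4))))*9 = (2*(4/7 - (3 + 4)))*9 = (2*(4*(1/7) - 1*7))*9 = (2*(4/7 - 7))*9 = (2*(-45/7))*9 = -90/7*9 = -810/7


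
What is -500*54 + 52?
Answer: -26948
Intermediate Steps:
-500*54 + 52 = -27000 + 52 = -26948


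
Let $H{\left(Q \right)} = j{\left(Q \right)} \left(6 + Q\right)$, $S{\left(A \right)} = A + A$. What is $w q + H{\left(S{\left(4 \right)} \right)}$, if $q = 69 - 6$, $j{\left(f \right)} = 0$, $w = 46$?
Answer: $2898$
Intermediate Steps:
$S{\left(A \right)} = 2 A$
$H{\left(Q \right)} = 0$ ($H{\left(Q \right)} = 0 \left(6 + Q\right) = 0$)
$q = 63$
$w q + H{\left(S{\left(4 \right)} \right)} = 46 \cdot 63 + 0 = 2898 + 0 = 2898$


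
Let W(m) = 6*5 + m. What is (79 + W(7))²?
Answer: 13456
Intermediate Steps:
W(m) = 30 + m
(79 + W(7))² = (79 + (30 + 7))² = (79 + 37)² = 116² = 13456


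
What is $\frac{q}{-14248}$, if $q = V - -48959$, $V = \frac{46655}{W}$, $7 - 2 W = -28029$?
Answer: $- \frac{15961719}{4644848} \approx -3.4364$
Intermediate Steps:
$W = 14018$ ($W = \frac{7}{2} - - \frac{28029}{2} = \frac{7}{2} + \frac{28029}{2} = 14018$)
$V = \frac{1085}{326}$ ($V = \frac{46655}{14018} = 46655 \cdot \frac{1}{14018} = \frac{1085}{326} \approx 3.3282$)
$q = \frac{15961719}{326}$ ($q = \frac{1085}{326} - -48959 = \frac{1085}{326} + 48959 = \frac{15961719}{326} \approx 48962.0$)
$\frac{q}{-14248} = \frac{15961719}{326 \left(-14248\right)} = \frac{15961719}{326} \left(- \frac{1}{14248}\right) = - \frac{15961719}{4644848}$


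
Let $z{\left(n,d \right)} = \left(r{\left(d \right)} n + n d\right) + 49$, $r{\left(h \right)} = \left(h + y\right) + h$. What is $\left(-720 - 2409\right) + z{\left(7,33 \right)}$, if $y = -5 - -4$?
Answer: $-2394$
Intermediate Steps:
$y = -1$ ($y = -5 + 4 = -1$)
$r{\left(h \right)} = -1 + 2 h$ ($r{\left(h \right)} = \left(h - 1\right) + h = \left(-1 + h\right) + h = -1 + 2 h$)
$z{\left(n,d \right)} = 49 + d n + n \left(-1 + 2 d\right)$ ($z{\left(n,d \right)} = \left(\left(-1 + 2 d\right) n + n d\right) + 49 = \left(n \left(-1 + 2 d\right) + d n\right) + 49 = \left(d n + n \left(-1 + 2 d\right)\right) + 49 = 49 + d n + n \left(-1 + 2 d\right)$)
$\left(-720 - 2409\right) + z{\left(7,33 \right)} = \left(-720 - 2409\right) + \left(49 - 7 + 3 \cdot 33 \cdot 7\right) = -3129 + \left(49 - 7 + 693\right) = -3129 + 735 = -2394$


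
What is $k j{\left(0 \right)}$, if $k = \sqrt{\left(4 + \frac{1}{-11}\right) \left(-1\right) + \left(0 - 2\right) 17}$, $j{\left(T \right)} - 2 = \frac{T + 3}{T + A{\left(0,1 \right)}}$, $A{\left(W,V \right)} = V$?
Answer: $\frac{5 i \sqrt{4587}}{11} \approx 30.785 i$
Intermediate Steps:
$j{\left(T \right)} = 2 + \frac{3 + T}{1 + T}$ ($j{\left(T \right)} = 2 + \frac{T + 3}{T + 1} = 2 + \frac{3 + T}{1 + T}$)
$k = \frac{i \sqrt{4587}}{11}$ ($k = \sqrt{\left(4 - \frac{1}{11}\right) \left(-1\right) - 34} = \sqrt{\frac{43}{11} \left(-1\right) - 34} = \sqrt{- \frac{43}{11} - 34} = \sqrt{- \frac{417}{11}} = \frac{i \sqrt{4587}}{11} \approx 6.157 i$)
$k j{\left(0 \right)} = \frac{i \sqrt{4587}}{11} \frac{5 + 3 \cdot 0}{1 + 0} = \frac{i \sqrt{4587}}{11} \frac{5 + 0}{1} = \frac{i \sqrt{4587}}{11} \cdot 1 \cdot 5 = \frac{i \sqrt{4587}}{11} \cdot 5 = \frac{5 i \sqrt{4587}}{11}$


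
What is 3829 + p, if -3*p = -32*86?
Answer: 14239/3 ≈ 4746.3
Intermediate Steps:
p = 2752/3 (p = -(-32)*86/3 = -1/3*(-2752) = 2752/3 ≈ 917.33)
3829 + p = 3829 + 2752/3 = 14239/3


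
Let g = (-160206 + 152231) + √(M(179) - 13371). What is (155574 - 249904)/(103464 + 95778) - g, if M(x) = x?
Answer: 794430310/99621 - 2*I*√3298 ≈ 7974.5 - 114.86*I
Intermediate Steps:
g = -7975 + 2*I*√3298 (g = (-160206 + 152231) + √(179 - 13371) = -7975 + √(-13192) = -7975 + 2*I*√3298 ≈ -7975.0 + 114.86*I)
(155574 - 249904)/(103464 + 95778) - g = (155574 - 249904)/(103464 + 95778) - (-7975 + 2*I*√3298) = -94330/199242 + (7975 - 2*I*√3298) = -94330*1/199242 + (7975 - 2*I*√3298) = -47165/99621 + (7975 - 2*I*√3298) = 794430310/99621 - 2*I*√3298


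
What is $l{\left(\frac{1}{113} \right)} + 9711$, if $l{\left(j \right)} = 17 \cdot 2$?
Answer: $9745$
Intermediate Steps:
$l{\left(j \right)} = 34$
$l{\left(\frac{1}{113} \right)} + 9711 = 34 + 9711 = 9745$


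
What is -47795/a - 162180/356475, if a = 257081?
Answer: -355946177/555411815 ≈ -0.64087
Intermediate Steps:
-47795/a - 162180/356475 = -47795/257081 - 162180/356475 = -47795*1/257081 - 162180*1/356475 = -4345/23371 - 10812/23765 = -355946177/555411815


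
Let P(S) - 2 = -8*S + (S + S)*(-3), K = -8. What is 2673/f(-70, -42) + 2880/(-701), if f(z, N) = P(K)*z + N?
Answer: -8325711/1874474 ≈ -4.4416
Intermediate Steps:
P(S) = 2 - 14*S (P(S) = 2 + (-8*S + (S + S)*(-3)) = 2 + (-8*S + (2*S)*(-3)) = 2 + (-8*S - 6*S) = 2 - 14*S)
f(z, N) = N + 114*z (f(z, N) = (2 - 14*(-8))*z + N = (2 + 112)*z + N = 114*z + N = N + 114*z)
2673/f(-70, -42) + 2880/(-701) = 2673/(-42 + 114*(-70)) + 2880/(-701) = 2673/(-42 - 7980) + 2880*(-1/701) = 2673/(-8022) - 2880/701 = 2673*(-1/8022) - 2880/701 = -891/2674 - 2880/701 = -8325711/1874474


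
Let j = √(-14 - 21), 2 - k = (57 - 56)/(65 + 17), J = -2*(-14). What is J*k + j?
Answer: 2282/41 + I*√35 ≈ 55.659 + 5.9161*I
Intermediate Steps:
J = 28
k = 163/82 (k = 2 - (57 - 56)/(65 + 17) = 2 - 1/82 = 163/82 ≈ 1.9878)
j = I*√35 (j = √(-35) = I*√35 ≈ 5.9161*I)
J*k + j = 28*(163/82) + I*√35 = 2282/41 + I*√35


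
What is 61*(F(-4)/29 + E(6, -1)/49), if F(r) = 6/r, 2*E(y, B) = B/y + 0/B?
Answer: -55571/17052 ≈ -3.2589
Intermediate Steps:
E(y, B) = B/(2*y) (E(y, B) = (B/y + 0/B)/2 = (B/y + 0)/2 = (B/y)/2 = B/(2*y))
61*(F(-4)/29 + E(6, -1)/49) = 61*((6/(-4))/29 + ((1/2)*(-1)/6)/49) = 61*((6*(-1/4))*(1/29) + ((1/2)*(-1)*(1/6))*(1/49)) = 61*(-3/2*1/29 - 1/12*1/49) = 61*(-3/58 - 1/588) = 61*(-911/17052) = -55571/17052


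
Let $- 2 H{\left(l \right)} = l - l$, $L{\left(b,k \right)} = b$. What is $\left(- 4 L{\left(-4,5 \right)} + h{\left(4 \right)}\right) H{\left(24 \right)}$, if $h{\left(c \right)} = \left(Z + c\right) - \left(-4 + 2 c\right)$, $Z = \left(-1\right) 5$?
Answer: $0$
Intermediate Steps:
$Z = -5$
$h{\left(c \right)} = -1 - c$ ($h{\left(c \right)} = \left(-5 + c\right) - \left(-4 + 2 c\right) = -1 - c$)
$H{\left(l \right)} = 0$ ($H{\left(l \right)} = - \frac{l - l}{2} = \left(- \frac{1}{2}\right) 0 = 0$)
$\left(- 4 L{\left(-4,5 \right)} + h{\left(4 \right)}\right) H{\left(24 \right)} = \left(\left(-4\right) \left(-4\right) - 5\right) 0 = \left(16 - 5\right) 0 = 11 \cdot 0 = 0$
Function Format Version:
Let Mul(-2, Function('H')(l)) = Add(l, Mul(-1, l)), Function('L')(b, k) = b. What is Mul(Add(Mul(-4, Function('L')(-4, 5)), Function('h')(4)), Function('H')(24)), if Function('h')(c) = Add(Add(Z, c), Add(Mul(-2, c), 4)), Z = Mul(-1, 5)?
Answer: 0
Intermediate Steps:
Z = -5
Function('h')(c) = Add(-1, Mul(-1, c)) (Function('h')(c) = Add(Add(-5, c), Add(Mul(-2, c), 4)) = Add(Add(-5, c), Add(4, Mul(-2, c))) = Add(-1, Mul(-1, c)))
Function('H')(l) = 0 (Function('H')(l) = Mul(Rational(-1, 2), Add(l, Mul(-1, l))) = Mul(Rational(-1, 2), 0) = 0)
Mul(Add(Mul(-4, Function('L')(-4, 5)), Function('h')(4)), Function('H')(24)) = Mul(Add(Mul(-4, -4), Add(-1, Mul(-1, 4))), 0) = Mul(Add(16, Add(-1, -4)), 0) = Mul(Add(16, -5), 0) = Mul(11, 0) = 0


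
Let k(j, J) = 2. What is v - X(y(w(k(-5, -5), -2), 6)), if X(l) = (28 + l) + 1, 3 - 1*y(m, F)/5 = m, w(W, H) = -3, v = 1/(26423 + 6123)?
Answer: -1920213/32546 ≈ -59.000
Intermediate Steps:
v = 1/32546 ≈ 3.0726e-5
y(m, F) = 15 - 5*m
X(l) = 29 + l
v - X(y(w(k(-5, -5), -2), 6)) = 1/32546 - (29 + (15 - 5*(-3))) = 1/32546 - (29 + (15 + 15)) = 1/32546 - (29 + 30) = 1/32546 - 1*59 = 1/32546 - 59 = -1920213/32546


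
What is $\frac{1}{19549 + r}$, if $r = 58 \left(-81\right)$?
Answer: $\frac{1}{14851} \approx 6.7336 \cdot 10^{-5}$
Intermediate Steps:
$r = -4698$
$\frac{1}{19549 + r} = \frac{1}{19549 - 4698} = \frac{1}{14851}$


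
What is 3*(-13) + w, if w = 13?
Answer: -26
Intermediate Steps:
3*(-13) + w = 3*(-13) + 13 = -39 + 13 = -26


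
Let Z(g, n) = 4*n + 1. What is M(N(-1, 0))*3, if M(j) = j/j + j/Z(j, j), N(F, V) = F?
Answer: 4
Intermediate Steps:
Z(g, n) = 1 + 4*n
M(j) = 1 + j/(1 + 4*j) (M(j) = j/j + j/(1 + 4*j) = 1 + j/(1 + 4*j))
M(N(-1, 0))*3 = ((1 + 5*(-1))/(1 + 4*(-1)))*3 = ((1 - 5)/(1 - 4))*3 = (-4/(-3))*3 = -⅓*(-4)*3 = (4/3)*3 = 4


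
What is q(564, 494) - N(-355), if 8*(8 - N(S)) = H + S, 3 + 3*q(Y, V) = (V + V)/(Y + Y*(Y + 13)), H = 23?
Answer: -6173350/122247 ≈ -50.499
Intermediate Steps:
q(Y, V) = -1 + 2*V/(3*(Y + Y*(13 + Y))) (q(Y, V) = -1 + ((V + V)/(Y + Y*(Y + 13)))/3 = -1 + ((2*V)/(Y + Y*(13 + Y)))/3 = -1 + (2*V/(Y + Y*(13 + Y)))/3 = -1 + 2*V/(3*(Y + Y*(13 + Y))))
N(S) = 41/8 - S/8 (N(S) = 8 - (23 + S)/8 = 8 + (-23/8 - S/8) = 41/8 - S/8)
q(564, 494) - N(-355) = (-1*564² - 14*564 + (⅔)*494)/(564*(14 + 564)) - (41/8 - ⅛*(-355)) = (1/564)*(-1*318096 - 7896 + 988/3)/578 - (41/8 + 355/8) = (1/564)*(1/578)*(-318096 - 7896 + 988/3) - 1*99/2 = (1/564)*(1/578)*(-976988/3) - 99/2 = -244247/244494 - 99/2 = -6173350/122247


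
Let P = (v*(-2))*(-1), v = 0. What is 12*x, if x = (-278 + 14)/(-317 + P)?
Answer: 3168/317 ≈ 9.9937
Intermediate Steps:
P = 0 (P = (0*(-2))*(-1) = 0*(-1) = 0)
x = 264/317 (x = (-278 + 14)/(-317 + 0) = -264/(-317) = -264*(-1/317) = 264/317 ≈ 0.83281)
12*x = 12*(264/317) = 3168/317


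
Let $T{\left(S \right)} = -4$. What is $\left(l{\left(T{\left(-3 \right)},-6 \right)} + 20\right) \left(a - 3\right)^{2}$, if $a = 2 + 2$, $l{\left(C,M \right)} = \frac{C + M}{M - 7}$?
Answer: $\frac{270}{13} \approx 20.769$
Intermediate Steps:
$l{\left(C,M \right)} = \frac{C + M}{-7 + M}$
$a = 4$
$\left(l{\left(T{\left(-3 \right)},-6 \right)} + 20\right) \left(a - 3\right)^{2} = \left(\frac{-4 - 6}{-7 - 6} + 20\right) \left(4 - 3\right)^{2} = \left(\frac{1}{-13} \left(-10\right) + 20\right) 1^{2} = \left(\left(- \frac{1}{13}\right) \left(-10\right) + 20\right) 1 = \left(\frac{10}{13} + 20\right) 1 = \frac{270}{13} \cdot 1 = \frac{270}{13}$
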